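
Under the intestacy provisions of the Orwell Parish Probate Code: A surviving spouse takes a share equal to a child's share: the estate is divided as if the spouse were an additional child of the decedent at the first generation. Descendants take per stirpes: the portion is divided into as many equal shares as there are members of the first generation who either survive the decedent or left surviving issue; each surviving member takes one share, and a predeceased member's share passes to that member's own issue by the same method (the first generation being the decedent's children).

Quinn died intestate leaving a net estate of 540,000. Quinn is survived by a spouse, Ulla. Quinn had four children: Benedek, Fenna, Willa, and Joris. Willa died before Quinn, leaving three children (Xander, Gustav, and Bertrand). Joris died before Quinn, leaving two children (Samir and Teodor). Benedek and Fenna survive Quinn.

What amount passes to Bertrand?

The spouse counts as an additional share at the children's level, so there are 5 primary shares of 108,000. Ulla takes one such share (108,000).
The children's combined portion (432,000) is divided into 4 shares of 108,000: Benedek and Fenna each take 108,000; Willa's 108,000 share passes to Willa's issue; Joris's 108,000 share passes to Joris's issue.
Willa's share (108,000) is divided into 3 shares of 36,000: Xander, Gustav, and Bertrand each take 36,000.
Joris's share (108,000) is divided into 2 shares of 54,000: Samir and Teodor each take 54,000.

Bertrand receives 36,000.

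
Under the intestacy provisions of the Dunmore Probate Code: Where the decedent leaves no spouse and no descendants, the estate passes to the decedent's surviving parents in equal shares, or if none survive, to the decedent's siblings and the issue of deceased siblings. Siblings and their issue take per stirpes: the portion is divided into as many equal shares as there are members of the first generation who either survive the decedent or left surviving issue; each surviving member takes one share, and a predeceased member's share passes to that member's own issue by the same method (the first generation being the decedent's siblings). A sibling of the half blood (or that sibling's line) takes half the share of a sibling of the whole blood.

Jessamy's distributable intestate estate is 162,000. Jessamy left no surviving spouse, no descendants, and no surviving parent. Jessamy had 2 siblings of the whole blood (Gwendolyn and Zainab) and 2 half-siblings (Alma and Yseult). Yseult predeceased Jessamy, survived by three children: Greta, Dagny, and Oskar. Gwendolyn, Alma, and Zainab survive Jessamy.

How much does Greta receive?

The entire 162,000 passes to the siblings and their issue.
Counting each half-blood sibling's line as half a unit, there are 3 units in 162,000, so one unit is 54,000. Whole-blood lines (Gwendolyn and Zainab) take 54,000 each; half-blood lines (Alma and Yseult) take 27,000 each.
Yseult's share (27,000) is divided into 3 shares of 9,000: Greta, Dagny, and Oskar each take 9,000.

Greta receives 9,000.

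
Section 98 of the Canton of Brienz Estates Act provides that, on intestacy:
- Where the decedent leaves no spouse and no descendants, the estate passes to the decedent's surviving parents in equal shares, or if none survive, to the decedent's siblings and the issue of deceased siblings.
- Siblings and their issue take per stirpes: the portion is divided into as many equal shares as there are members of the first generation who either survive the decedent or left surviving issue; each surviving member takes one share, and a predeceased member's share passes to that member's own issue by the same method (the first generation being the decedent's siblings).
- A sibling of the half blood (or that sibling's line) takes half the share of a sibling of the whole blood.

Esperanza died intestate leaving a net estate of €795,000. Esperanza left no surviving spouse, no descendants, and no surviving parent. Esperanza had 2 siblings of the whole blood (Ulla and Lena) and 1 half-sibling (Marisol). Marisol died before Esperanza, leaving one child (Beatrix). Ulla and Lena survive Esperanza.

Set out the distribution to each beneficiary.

The entire €795,000 passes to the siblings and their issue.
Counting each half-blood sibling's line as half a unit, there are 5/2 units in €795,000, so one unit is €318,000. Whole-blood lines (Ulla and Lena) take €318,000 each; half-blood lines (Marisol) take €159,000 each.
Marisol's share (€159,000) passes entirely to Beatrix.

Beatrix: €159,000; Ulla: €318,000; Lena: €318,000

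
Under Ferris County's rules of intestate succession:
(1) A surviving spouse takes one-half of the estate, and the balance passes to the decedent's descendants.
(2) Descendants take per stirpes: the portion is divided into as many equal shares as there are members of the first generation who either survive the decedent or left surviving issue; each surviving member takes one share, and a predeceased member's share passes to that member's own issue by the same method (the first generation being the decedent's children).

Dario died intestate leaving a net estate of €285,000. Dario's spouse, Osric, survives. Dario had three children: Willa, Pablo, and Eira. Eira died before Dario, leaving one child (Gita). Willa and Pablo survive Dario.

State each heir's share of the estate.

Osric takes one-half of €285,000 = €142,500. The remaining €142,500 passes to the descendants.
The descendants' portion (€142,500) is divided into 3 shares of €47,500: Willa and Pablo each take €47,500; Eira's €47,500 share passes to Eira's issue.
Eira's share (€47,500) passes entirely to Gita.

Osric: €142,500; Willa: €47,500; Pablo: €47,500; Gita: €47,500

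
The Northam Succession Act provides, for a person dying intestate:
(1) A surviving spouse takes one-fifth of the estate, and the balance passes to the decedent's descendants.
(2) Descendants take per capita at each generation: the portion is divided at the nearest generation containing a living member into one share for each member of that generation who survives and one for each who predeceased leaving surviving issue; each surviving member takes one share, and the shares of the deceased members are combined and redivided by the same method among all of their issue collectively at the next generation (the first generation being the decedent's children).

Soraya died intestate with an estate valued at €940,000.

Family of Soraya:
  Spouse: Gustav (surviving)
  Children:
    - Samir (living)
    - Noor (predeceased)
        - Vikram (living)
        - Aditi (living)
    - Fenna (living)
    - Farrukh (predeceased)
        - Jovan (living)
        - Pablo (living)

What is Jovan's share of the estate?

Jovan receives €94,000.

Gustav takes one-fifth of €940,000 = €188,000. The remaining €752,000 passes to the descendants.
The descendants' portion (€752,000) is divided at the children's generation into 4 shares of €188,000. Samir and Fenna each take €188,000. The 2 shares of the deceased (Noor and Farrukh) are combined into a pool of €376,000.
That pool (€376,000) is divided at the grandchildren's generation equally among Vikram, Aditi, Jovan, and Pablo: €94,000 each.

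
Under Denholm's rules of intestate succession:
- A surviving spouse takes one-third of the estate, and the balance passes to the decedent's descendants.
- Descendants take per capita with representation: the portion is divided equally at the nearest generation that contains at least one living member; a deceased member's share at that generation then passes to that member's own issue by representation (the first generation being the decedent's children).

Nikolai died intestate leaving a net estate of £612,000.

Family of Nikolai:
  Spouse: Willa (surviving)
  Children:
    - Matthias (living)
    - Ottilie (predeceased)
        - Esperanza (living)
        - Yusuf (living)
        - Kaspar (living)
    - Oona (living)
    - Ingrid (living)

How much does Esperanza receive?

Willa takes one-third of £612,000 = £204,000. The remaining £408,000 passes to the descendants.
The descendants' portion (£408,000) is divided into 4 shares of £102,000: Matthias, Oona, and Ingrid each take £102,000; Ottilie's £102,000 share passes to Ottilie's issue.
Ottilie's share (£102,000) is divided into 3 shares of £34,000: Esperanza, Yusuf, and Kaspar each take £34,000.

Esperanza receives £34,000.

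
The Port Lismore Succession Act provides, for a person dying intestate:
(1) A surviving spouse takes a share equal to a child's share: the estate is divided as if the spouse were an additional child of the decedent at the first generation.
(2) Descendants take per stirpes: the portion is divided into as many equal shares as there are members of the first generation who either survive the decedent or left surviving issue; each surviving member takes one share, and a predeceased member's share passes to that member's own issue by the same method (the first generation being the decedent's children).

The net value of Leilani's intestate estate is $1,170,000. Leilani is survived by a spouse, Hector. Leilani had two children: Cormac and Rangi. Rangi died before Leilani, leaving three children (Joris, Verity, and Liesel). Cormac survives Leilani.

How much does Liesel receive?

Liesel receives $130,000.

The spouse counts as an additional share at the children's level, so there are 3 primary shares of $390,000. Hector takes one such share ($390,000).
The children's combined portion ($780,000) is divided into 2 shares of $390,000: Cormac takes $390,000; Rangi's $390,000 share passes to Rangi's issue.
Rangi's share ($390,000) is divided into 3 shares of $130,000: Joris, Verity, and Liesel each take $130,000.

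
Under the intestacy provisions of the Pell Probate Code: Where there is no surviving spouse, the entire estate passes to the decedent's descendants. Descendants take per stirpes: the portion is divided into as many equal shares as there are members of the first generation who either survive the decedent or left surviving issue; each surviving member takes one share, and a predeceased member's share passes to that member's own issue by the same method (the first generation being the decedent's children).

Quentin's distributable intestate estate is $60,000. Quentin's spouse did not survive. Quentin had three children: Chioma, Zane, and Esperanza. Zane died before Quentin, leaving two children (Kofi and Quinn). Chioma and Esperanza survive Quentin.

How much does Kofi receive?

Kofi receives $10,000.

The entire $60,000 passes to the descendants.
That amount ($60,000) is divided into 3 shares of $20,000: Chioma and Esperanza each take $20,000; Zane's $20,000 share passes to Zane's issue.
Zane's share ($20,000) is divided into 2 shares of $10,000: Kofi and Quinn each take $10,000.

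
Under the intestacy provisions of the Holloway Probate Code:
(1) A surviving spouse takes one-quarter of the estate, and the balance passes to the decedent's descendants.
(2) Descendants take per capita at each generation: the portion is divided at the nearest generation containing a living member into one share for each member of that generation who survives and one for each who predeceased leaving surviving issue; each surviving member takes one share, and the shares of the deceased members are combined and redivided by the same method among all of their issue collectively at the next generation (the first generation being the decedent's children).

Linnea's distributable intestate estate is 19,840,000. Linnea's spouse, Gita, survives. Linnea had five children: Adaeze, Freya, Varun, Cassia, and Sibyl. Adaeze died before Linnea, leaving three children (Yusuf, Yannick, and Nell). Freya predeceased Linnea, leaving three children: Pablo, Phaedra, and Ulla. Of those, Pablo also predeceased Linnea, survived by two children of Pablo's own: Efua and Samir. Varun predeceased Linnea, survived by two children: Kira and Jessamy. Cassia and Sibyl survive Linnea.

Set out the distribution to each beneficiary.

Gita takes one-quarter of 19,840,000 = 4,960,000. The remaining 14,880,000 passes to the descendants.
The descendants' portion (14,880,000) is divided at the children's generation into 5 shares of 2,976,000. Cassia and Sibyl each take 2,976,000. The 3 shares of the deceased (Adaeze, Freya, and Varun) are combined into a pool of 8,928,000.
That pool (8,928,000) is divided at the grandchildren's generation into 8 shares of 1,116,000. Yusuf, Yannick, Nell, Phaedra, Ulla, Kira, and Jessamy each take 1,116,000. The remaining share for the deceased Pablo (1,116,000) is carried to the next generation.
That pool (1,116,000) is divided at the great-grandchildren's generation equally among Efua and Samir: 558,000 each.

Gita: 4,960,000; Yusuf: 1,116,000; Yannick: 1,116,000; Nell: 1,116,000; Efua: 558,000; Samir: 558,000; Phaedra: 1,116,000; Ulla: 1,116,000; Kira: 1,116,000; Jessamy: 1,116,000; Cassia: 2,976,000; Sibyl: 2,976,000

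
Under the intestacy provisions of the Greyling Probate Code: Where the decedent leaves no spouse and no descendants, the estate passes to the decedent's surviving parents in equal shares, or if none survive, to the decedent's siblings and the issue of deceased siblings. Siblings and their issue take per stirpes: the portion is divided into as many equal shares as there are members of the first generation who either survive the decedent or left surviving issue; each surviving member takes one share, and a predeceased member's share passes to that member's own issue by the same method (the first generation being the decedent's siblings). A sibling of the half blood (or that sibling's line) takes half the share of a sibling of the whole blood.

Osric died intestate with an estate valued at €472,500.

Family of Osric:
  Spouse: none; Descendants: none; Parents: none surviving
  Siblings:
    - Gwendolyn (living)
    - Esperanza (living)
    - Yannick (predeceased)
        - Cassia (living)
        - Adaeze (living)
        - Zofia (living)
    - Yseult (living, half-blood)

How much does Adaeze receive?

Adaeze receives €45,000.

The entire €472,500 passes to the siblings and their issue.
Counting each half-blood sibling's line as half a unit, there are 7/2 units in €472,500, so one unit is €135,000. Whole-blood lines (Gwendolyn, Esperanza, and Yannick) take €135,000 each; half-blood lines (Yseult) take €67,500 each.
Yannick's share (€135,000) is divided into 3 shares of €45,000: Cassia, Adaeze, and Zofia each take €45,000.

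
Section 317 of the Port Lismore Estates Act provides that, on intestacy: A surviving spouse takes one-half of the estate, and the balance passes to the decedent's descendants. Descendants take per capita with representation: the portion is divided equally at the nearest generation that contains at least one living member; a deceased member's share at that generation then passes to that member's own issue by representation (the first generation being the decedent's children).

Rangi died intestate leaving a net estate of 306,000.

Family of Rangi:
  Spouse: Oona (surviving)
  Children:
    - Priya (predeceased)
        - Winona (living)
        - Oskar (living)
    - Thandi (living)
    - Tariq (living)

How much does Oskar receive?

Oona takes one-half of 306,000 = 153,000. The remaining 153,000 passes to the descendants.
The descendants' portion (153,000) is divided into 3 shares of 51,000: Thandi and Tariq each take 51,000; Priya's 51,000 share passes to Priya's issue.
Priya's share (51,000) is divided into 2 shares of 25,500: Winona and Oskar each take 25,500.

Oskar receives 25,500.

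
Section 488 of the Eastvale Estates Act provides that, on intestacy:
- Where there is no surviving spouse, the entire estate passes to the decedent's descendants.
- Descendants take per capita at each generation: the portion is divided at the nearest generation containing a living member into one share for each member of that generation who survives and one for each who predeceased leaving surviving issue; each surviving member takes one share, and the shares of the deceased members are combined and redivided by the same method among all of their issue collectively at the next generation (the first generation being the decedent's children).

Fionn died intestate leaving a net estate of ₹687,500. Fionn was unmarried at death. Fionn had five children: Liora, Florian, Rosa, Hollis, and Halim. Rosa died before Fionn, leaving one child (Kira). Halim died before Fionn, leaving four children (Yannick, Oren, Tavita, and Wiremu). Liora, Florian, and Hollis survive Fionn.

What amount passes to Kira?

The entire ₹687,500 passes to the descendants.
That amount (₹687,500) is divided at the children's generation into 5 shares of ₹137,500. Liora, Florian, and Hollis each take ₹137,500. The 2 shares of the deceased (Rosa and Halim) are combined into a pool of ₹275,000.
That pool (₹275,000) is divided at the grandchildren's generation equally among Kira, Yannick, Oren, Tavita, and Wiremu: ₹55,000 each.

Kira receives ₹55,000.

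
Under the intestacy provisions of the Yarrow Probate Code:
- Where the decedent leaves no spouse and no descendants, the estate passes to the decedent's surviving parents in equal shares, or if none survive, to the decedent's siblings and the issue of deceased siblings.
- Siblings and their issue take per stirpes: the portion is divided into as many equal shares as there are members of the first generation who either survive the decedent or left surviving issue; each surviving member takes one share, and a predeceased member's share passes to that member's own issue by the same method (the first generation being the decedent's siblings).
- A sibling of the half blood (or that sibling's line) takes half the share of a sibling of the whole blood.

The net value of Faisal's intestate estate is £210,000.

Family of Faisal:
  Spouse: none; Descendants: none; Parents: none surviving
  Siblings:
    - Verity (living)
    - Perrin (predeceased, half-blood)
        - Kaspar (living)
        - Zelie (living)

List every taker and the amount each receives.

Verity: £140,000; Kaspar: £35,000; Zelie: £35,000

The entire £210,000 passes to the siblings and their issue.
Counting each half-blood sibling's line as half a unit, there are 3/2 units in £210,000, so one unit is £140,000. Whole-blood lines (Verity) take £140,000 each; half-blood lines (Perrin) take £70,000 each.
Perrin's share (£70,000) is divided into 2 shares of £35,000: Kaspar and Zelie each take £35,000.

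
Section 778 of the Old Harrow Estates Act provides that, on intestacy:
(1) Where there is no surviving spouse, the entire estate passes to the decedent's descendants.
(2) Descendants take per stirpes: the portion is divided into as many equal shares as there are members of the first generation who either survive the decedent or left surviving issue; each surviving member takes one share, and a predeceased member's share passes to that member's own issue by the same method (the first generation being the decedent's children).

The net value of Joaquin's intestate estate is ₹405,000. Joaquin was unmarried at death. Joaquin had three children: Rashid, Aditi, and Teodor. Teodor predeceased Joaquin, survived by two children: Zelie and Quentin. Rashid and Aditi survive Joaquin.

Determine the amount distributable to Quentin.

Quentin receives ₹67,500.

The entire ₹405,000 passes to the descendants.
That amount (₹405,000) is divided into 3 shares of ₹135,000: Rashid and Aditi each take ₹135,000; Teodor's ₹135,000 share passes to Teodor's issue.
Teodor's share (₹135,000) is divided into 2 shares of ₹67,500: Zelie and Quentin each take ₹67,500.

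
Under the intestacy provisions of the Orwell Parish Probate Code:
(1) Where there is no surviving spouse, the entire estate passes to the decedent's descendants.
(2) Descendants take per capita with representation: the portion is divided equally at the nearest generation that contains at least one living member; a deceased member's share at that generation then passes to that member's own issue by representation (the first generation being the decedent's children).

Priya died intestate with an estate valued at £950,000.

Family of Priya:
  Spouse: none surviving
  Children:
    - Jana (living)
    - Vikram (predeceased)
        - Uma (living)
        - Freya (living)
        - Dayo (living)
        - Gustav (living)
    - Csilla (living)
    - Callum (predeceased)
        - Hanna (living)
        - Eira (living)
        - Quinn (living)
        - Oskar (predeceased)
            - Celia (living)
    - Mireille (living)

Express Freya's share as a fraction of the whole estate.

The entire £950,000 passes to the descendants.
That amount (£950,000) is divided into 5 shares of £190,000: Jana, Csilla, and Mireille each take £190,000; Vikram's £190,000 share passes to Vikram's issue; Callum's £190,000 share passes to Callum's issue.
Vikram's share (£190,000) is divided into 4 shares of £47,500: Uma, Freya, Dayo, and Gustav each take £47,500.
Callum's share (£190,000) is divided into 4 shares of £47,500: Hanna, Eira, and Quinn each take £47,500; Oskar's £47,500 share passes to Oskar's issue.
Oskar's share (£47,500) passes entirely to Celia.

Freya receives 1/20 of the estate.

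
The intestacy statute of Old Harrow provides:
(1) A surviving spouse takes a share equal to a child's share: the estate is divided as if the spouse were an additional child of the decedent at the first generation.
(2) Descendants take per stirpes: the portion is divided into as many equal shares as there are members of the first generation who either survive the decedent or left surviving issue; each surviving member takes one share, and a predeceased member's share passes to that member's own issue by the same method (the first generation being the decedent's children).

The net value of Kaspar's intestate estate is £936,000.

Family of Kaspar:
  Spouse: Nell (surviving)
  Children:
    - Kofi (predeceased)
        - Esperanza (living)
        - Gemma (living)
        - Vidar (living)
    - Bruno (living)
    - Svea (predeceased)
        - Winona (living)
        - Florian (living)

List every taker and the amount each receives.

The spouse counts as an additional share at the children's level, so there are 4 primary shares of £234,000. Nell takes one such share (£234,000).
The children's combined portion (£702,000) is divided into 3 shares of £234,000: Bruno takes £234,000; Kofi's £234,000 share passes to Kofi's issue; Svea's £234,000 share passes to Svea's issue.
Kofi's share (£234,000) is divided into 3 shares of £78,000: Esperanza, Gemma, and Vidar each take £78,000.
Svea's share (£234,000) is divided into 2 shares of £117,000: Winona and Florian each take £117,000.

Nell: £234,000; Esperanza: £78,000; Gemma: £78,000; Vidar: £78,000; Bruno: £234,000; Winona: £117,000; Florian: £117,000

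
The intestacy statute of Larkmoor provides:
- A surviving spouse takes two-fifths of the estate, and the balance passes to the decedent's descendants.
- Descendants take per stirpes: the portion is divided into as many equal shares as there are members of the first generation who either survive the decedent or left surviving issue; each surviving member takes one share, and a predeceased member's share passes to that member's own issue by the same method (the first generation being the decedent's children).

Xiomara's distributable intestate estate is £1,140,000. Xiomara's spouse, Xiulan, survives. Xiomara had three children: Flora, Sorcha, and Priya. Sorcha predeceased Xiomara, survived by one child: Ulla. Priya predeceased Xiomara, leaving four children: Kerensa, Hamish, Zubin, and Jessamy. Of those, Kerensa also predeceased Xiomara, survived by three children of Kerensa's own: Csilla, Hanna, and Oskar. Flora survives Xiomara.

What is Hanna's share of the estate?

Xiulan takes two-fifths of £1,140,000 = £456,000. The remaining £684,000 passes to the descendants.
The descendants' portion (£684,000) is divided into 3 shares of £228,000: Flora takes £228,000; Sorcha's £228,000 share passes to Sorcha's issue; Priya's £228,000 share passes to Priya's issue.
Sorcha's share (£228,000) passes entirely to Ulla.
Priya's share (£228,000) is divided into 4 shares of £57,000: Hamish, Zubin, and Jessamy each take £57,000; Kerensa's £57,000 share passes to Kerensa's issue.
Kerensa's share (£57,000) is divided into 3 shares of £19,000: Csilla, Hanna, and Oskar each take £19,000.

Hanna receives £19,000.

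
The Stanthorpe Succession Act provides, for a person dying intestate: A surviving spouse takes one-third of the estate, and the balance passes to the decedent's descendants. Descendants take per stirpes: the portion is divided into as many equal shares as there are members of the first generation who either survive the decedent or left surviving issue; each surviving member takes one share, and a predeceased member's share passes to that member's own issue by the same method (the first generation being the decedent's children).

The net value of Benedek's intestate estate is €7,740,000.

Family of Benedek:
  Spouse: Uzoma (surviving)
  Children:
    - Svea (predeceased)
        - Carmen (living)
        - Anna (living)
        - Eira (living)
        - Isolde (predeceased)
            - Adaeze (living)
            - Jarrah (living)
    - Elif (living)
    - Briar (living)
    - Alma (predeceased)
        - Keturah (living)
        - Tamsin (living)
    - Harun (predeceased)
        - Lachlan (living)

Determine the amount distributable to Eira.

Eira receives €258,000.

Uzoma takes one-third of €7,740,000 = €2,580,000. The remaining €5,160,000 passes to the descendants.
The descendants' portion (€5,160,000) is divided into 5 shares of €1,032,000: Elif and Briar each take €1,032,000; Svea's €1,032,000 share passes to Svea's issue; Alma's €1,032,000 share passes to Alma's issue; Harun's €1,032,000 share passes to Harun's issue.
Svea's share (€1,032,000) is divided into 4 shares of €258,000: Carmen, Anna, and Eira each take €258,000; Isolde's €258,000 share passes to Isolde's issue.
Isolde's share (€258,000) is divided into 2 shares of €129,000: Adaeze and Jarrah each take €129,000.
Alma's share (€1,032,000) is divided into 2 shares of €516,000: Keturah and Tamsin each take €516,000.
Harun's share (€1,032,000) passes entirely to Lachlan.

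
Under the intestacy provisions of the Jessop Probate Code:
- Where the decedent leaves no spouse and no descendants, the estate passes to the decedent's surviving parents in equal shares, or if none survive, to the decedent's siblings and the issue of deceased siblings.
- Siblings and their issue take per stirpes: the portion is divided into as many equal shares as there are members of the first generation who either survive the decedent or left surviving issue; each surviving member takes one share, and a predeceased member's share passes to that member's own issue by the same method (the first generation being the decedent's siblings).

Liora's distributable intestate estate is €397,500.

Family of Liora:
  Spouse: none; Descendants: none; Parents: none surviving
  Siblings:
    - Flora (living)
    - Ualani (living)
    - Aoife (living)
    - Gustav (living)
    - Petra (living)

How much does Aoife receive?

The entire €397,500 passes to the siblings and their issue.
That amount (€397,500) is divided into 5 shares of €79,500: Flora, Ualani, Aoife, Gustav, and Petra each take €79,500.

Aoife receives €79,500.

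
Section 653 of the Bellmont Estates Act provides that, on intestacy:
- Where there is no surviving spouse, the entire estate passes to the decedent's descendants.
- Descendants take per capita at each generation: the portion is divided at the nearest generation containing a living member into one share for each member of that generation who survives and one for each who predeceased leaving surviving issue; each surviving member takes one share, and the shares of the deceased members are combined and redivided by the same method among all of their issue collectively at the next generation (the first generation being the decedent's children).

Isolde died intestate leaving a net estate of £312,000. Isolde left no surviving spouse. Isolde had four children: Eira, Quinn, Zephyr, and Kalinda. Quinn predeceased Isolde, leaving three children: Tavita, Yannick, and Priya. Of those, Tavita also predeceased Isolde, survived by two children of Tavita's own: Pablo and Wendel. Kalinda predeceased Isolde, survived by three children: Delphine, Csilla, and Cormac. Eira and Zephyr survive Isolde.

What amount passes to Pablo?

The entire £312,000 passes to the descendants.
That amount (£312,000) is divided at the children's generation into 4 shares of £78,000. Eira and Zephyr each take £78,000. The 2 shares of the deceased (Quinn and Kalinda) are combined into a pool of £156,000.
That pool (£156,000) is divided at the grandchildren's generation into 6 shares of £26,000. Yannick, Priya, Delphine, Csilla, and Cormac each take £26,000. The remaining share for the deceased Tavita (£26,000) is carried to the next generation.
That pool (£26,000) is divided at the great-grandchildren's generation equally among Pablo and Wendel: £13,000 each.

Pablo receives £13,000.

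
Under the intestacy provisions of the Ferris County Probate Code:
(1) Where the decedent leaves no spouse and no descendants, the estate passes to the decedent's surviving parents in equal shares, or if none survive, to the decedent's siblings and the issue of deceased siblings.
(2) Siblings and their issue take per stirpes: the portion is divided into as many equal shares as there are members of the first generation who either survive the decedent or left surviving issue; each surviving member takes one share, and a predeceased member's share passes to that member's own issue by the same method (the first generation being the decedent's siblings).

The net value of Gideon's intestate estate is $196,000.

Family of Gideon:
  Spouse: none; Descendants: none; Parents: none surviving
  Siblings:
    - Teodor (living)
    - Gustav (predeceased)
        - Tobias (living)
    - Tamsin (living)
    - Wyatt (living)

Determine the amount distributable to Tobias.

The entire $196,000 passes to the siblings and their issue.
That amount ($196,000) is divided into 4 shares of $49,000: Teodor, Tamsin, and Wyatt each take $49,000; Gustav's $49,000 share passes to Gustav's issue.
Gustav's share ($49,000) passes entirely to Tobias.

Tobias receives $49,000.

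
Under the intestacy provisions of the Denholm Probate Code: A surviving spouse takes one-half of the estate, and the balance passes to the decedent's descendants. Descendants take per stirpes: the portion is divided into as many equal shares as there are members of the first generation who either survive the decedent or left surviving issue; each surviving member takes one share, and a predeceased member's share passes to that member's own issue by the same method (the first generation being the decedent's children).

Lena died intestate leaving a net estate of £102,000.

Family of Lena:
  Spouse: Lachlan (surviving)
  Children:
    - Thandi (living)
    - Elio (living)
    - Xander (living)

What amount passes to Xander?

Lachlan takes one-half of £102,000 = £51,000. The remaining £51,000 passes to the descendants.
The descendants' portion (£51,000) is divided into 3 shares of £17,000: Thandi, Elio, and Xander each take £17,000.

Xander receives £17,000.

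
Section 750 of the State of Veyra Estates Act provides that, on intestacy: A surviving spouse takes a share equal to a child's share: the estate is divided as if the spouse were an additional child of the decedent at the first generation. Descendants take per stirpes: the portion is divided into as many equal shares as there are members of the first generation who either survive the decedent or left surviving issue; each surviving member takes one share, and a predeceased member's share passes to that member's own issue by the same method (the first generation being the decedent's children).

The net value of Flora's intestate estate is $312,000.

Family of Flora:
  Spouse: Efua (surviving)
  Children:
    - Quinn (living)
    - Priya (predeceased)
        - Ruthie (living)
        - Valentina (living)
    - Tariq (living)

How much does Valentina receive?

Valentina receives $39,000.

The spouse counts as an additional share at the children's level, so there are 4 primary shares of $78,000. Efua takes one such share ($78,000).
The children's combined portion ($234,000) is divided into 3 shares of $78,000: Quinn and Tariq each take $78,000; Priya's $78,000 share passes to Priya's issue.
Priya's share ($78,000) is divided into 2 shares of $39,000: Ruthie and Valentina each take $39,000.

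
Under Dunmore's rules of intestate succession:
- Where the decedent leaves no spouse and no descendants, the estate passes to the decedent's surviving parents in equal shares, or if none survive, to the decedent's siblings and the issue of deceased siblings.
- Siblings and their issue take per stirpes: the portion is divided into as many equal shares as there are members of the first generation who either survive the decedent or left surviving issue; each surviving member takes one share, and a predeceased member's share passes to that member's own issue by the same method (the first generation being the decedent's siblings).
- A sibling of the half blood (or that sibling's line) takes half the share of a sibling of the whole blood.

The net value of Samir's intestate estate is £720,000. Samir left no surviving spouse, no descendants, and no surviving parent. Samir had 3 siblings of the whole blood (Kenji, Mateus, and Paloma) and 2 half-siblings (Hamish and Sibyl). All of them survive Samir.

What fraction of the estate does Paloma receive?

The entire £720,000 passes to the siblings and their issue.
Counting each half-blood sibling's line as half a unit, there are 4 units in £720,000, so one unit is £180,000. Whole-blood lines (Kenji, Mateus, and Paloma) take £180,000 each; half-blood lines (Hamish and Sibyl) take £90,000 each.

Paloma receives 1/4 of the estate.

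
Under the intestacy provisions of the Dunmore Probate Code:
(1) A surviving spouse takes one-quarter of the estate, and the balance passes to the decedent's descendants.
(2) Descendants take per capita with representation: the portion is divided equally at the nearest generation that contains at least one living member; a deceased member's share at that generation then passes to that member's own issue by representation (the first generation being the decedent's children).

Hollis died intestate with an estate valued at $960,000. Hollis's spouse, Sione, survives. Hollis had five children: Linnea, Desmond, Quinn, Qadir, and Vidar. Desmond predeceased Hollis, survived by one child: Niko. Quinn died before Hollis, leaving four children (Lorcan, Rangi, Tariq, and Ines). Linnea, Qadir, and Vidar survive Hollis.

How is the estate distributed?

Sione takes one-quarter of $960,000 = $240,000. The remaining $720,000 passes to the descendants.
The descendants' portion ($720,000) is divided into 5 shares of $144,000: Linnea, Qadir, and Vidar each take $144,000; Desmond's $144,000 share passes to Desmond's issue; Quinn's $144,000 share passes to Quinn's issue.
Desmond's share ($144,000) passes entirely to Niko.
Quinn's share ($144,000) is divided into 4 shares of $36,000: Lorcan, Rangi, Tariq, and Ines each take $36,000.

Sione: $240,000; Linnea: $144,000; Niko: $144,000; Lorcan: $36,000; Rangi: $36,000; Tariq: $36,000; Ines: $36,000; Qadir: $144,000; Vidar: $144,000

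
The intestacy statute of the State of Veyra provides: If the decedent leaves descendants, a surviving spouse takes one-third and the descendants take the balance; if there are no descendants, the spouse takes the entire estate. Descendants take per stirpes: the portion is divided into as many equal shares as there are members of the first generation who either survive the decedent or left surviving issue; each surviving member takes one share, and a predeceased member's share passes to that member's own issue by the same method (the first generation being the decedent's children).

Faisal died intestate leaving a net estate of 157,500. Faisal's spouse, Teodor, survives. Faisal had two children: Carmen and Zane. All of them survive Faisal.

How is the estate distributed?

Teodor: 52,500; Carmen: 52,500; Zane: 52,500

Teodor takes one-third of 157,500 = 52,500. The remaining 105,000 passes to the descendants.
The descendants' portion (105,000) is divided into 2 shares of 52,500: Carmen and Zane each take 52,500.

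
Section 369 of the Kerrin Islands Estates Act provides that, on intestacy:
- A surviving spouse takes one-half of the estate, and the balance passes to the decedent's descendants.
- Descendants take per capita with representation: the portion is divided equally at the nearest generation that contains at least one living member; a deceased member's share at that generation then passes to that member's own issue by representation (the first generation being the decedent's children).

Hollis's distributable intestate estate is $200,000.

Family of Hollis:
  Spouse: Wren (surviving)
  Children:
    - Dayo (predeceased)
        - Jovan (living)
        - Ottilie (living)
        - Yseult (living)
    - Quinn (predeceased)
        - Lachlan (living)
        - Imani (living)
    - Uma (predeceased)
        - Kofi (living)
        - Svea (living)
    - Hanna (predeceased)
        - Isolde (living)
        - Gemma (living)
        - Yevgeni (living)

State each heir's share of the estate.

Wren takes one-half of $200,000 = $100,000. The remaining $100,000 passes to the descendants.
No child survives, so the initial division is made at the grandchildren's generation.
The descendants' portion ($100,000) is divided into 10 shares of $10,000: Jovan, Ottilie, Yseult, Lachlan, Imani, Kofi, Svea, Isolde, Gemma, and Yevgeni each take $10,000.

Wren: $100,000; Jovan: $10,000; Ottilie: $10,000; Yseult: $10,000; Lachlan: $10,000; Imani: $10,000; Kofi: $10,000; Svea: $10,000; Isolde: $10,000; Gemma: $10,000; Yevgeni: $10,000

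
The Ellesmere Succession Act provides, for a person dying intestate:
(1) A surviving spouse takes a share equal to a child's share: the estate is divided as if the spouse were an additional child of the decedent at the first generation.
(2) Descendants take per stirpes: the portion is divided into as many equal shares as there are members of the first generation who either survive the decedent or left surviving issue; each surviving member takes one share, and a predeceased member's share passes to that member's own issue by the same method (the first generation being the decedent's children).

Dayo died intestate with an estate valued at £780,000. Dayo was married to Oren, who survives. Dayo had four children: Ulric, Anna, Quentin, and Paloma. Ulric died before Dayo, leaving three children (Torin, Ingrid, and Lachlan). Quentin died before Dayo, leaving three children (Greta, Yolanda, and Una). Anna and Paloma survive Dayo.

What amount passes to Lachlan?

Lachlan receives £52,000.

The spouse counts as an additional share at the children's level, so there are 5 primary shares of £156,000. Oren takes one such share (£156,000).
The children's combined portion (£624,000) is divided into 4 shares of £156,000: Anna and Paloma each take £156,000; Ulric's £156,000 share passes to Ulric's issue; Quentin's £156,000 share passes to Quentin's issue.
Ulric's share (£156,000) is divided into 3 shares of £52,000: Torin, Ingrid, and Lachlan each take £52,000.
Quentin's share (£156,000) is divided into 3 shares of £52,000: Greta, Yolanda, and Una each take £52,000.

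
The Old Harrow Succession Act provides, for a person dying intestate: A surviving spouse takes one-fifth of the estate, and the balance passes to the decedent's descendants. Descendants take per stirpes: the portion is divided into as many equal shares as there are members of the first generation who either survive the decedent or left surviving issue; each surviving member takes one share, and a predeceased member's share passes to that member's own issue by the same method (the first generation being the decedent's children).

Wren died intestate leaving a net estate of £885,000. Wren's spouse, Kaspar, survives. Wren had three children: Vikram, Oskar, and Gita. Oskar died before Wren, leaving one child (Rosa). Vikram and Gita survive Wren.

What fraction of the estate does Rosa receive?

Rosa receives 4/15 of the estate.

Kaspar takes one-fifth of £885,000 = £177,000. The remaining £708,000 passes to the descendants.
The descendants' portion (£708,000) is divided into 3 shares of £236,000: Vikram and Gita each take £236,000; Oskar's £236,000 share passes to Oskar's issue.
Oskar's share (£236,000) passes entirely to Rosa.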